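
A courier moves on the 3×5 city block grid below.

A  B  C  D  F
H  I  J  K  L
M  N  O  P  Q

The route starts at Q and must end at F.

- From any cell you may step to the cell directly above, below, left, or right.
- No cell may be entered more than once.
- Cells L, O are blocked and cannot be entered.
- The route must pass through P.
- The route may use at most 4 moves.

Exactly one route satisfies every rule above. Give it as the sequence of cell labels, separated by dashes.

The 4-move cap with required stops at P leaves no slack for detours.
Route from Q: left to P, 2× up (reaching D), right to F — 4 moves in all.
Check: all required cells visited; 4 ≤ 4 moves.

Q - P - K - D - F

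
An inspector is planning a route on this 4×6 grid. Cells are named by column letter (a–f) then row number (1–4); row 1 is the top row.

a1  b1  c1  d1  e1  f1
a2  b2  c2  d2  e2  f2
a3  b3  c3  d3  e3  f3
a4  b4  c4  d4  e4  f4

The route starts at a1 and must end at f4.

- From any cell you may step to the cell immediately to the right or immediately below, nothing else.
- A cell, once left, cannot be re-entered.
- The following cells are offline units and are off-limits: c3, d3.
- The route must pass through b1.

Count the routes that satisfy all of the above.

14

A right/down-only route from a1 to f4 makes exactly 3 down-moves and 5 right-moves in some order.
With no other constraints that would be C(8,3) = 56 routes.
Split at b1 and multiply the segment counts (each segment already excludes blocked cells): a1→b1: 1; b1→f4: 14; product = 14.
That gives 14 routes.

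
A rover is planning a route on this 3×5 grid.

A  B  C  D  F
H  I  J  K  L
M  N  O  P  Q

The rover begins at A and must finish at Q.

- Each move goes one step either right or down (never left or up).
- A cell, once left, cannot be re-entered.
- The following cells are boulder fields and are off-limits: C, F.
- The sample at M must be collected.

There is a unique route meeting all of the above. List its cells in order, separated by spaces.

A H M N O P Q

Moves only go right or down, so the column and row indices never decrease.
Route from A: 2× down (reaching M), 4× right (reaching Q) — 6 moves in all.
Check: all required cells visited.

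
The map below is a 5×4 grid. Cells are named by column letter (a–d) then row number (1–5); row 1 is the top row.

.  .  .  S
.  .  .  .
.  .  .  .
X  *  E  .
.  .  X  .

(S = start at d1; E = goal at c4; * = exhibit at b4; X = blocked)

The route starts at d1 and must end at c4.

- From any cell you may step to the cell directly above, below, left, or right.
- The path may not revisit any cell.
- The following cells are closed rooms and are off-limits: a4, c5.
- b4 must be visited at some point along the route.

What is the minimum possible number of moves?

6

Any route passes through b4 somewhere between d1 and c4. Summing Manhattan distances along the two legs (d1 → b4 → c4) gives a lower bound of 5 + 1 = 6 moves.
A route of 6 moves achieves this: d1 → d2 → d3 → c3 → b3 → b4 → c4.
Since 6 matches the lower bound, it is optimal.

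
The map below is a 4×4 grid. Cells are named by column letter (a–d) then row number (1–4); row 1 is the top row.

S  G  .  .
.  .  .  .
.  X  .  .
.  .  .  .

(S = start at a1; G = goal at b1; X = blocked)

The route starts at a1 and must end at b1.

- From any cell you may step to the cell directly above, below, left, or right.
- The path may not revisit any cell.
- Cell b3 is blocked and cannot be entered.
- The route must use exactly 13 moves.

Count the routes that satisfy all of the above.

Need simple routes of exactly 13 moves from a1 to b1 (Manhattan distance 1, so 6 moves are spent on a detour and 6 undoing it).
Enumerating: a1 a2 a3 a4 b4 c4 c3 d3 d2 d1 c1 c2 b2 b1 | a1 a2 a3 a4 b4 c4 d4 d3 d2 d1 c1 c2 b2 b1 | a1 a2 a3 a4 b4 c4 d4 d3 c3 c2 d2 d1 c1 b1.
That gives 3 routes.

3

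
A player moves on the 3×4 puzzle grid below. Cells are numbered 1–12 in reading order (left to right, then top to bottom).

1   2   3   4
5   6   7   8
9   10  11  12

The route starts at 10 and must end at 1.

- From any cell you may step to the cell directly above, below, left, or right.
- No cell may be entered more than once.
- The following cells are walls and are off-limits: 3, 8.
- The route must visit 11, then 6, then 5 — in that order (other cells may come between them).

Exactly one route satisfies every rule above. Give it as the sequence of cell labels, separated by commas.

10, 11, 7, 6, 5, 1

The waypoints must appear in the order 11, 6, 5, with no cell reused.
Route from 10: right to 11, up to 7, 2× left (reaching 5), up to 1 — 5 moves in all.
Check: order respected (11 at step 1, 6 at step 3, 5 at step 4).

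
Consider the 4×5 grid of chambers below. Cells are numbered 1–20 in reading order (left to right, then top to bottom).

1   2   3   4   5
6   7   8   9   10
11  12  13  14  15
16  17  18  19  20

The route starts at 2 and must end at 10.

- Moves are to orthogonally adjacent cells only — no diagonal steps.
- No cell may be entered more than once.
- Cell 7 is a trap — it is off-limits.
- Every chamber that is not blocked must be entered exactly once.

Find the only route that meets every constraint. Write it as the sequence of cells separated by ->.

Need to visit all 19 open cells exactly once, starting at 2 and ending at 10.
Route from 2: left to 1, 3× down (reaching 16), right to 17, up to 12, right to 13, down to 18, 2× right (reaching 20), up to 15, left to 14, up to 9, left to 8, up to 3, 2× right (reaching 5), down to 10 — 18 moves in all.
Check: all 19 open cells covered.

2 -> 1 -> 6 -> 11 -> 16 -> 17 -> 12 -> 13 -> 18 -> 19 -> 20 -> 15 -> 14 -> 9 -> 8 -> 3 -> 4 -> 5 -> 10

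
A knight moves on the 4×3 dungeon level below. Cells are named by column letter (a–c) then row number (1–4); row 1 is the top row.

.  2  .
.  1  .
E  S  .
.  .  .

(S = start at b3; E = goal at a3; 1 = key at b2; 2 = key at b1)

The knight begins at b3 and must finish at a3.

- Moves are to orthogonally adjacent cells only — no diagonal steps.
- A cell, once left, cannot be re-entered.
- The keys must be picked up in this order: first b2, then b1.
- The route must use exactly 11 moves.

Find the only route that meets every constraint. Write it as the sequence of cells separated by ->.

b3 -> b2 -> a2 -> a1 -> b1 -> c1 -> c2 -> c3 -> c4 -> b4 -> a4 -> a3

The waypoints must appear in the order b2, b1, with no cell reused.
Route from b3: up 1 to b2, left 1 to a2, up 1 to a1, right 2 to c1, down 3 to c4, left 2 to a4, up 1 to a3 — 11 moves in all.
Check: order respected (1 at step 1, 2 at step 4); 11 moves as required.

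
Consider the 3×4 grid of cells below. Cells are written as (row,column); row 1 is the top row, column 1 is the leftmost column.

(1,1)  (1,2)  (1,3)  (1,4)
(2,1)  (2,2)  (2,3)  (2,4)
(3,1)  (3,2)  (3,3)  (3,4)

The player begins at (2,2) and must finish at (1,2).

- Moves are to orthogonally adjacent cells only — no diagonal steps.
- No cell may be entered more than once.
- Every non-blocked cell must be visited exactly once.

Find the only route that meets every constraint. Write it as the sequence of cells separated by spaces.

Need to visit all 12 open cells exactly once, starting at (2,2) and ending at (1,2).
Cell (1,4) has only two open neighbours ((2,4) and (1,3)), so the path must pass straight through it: one of those is the cell it's entered from and the other is where it exits.
Route from (2,2): right 1 to (2,3), up 1 to (1,3), right 1 to (1,4), down 2 to (3,4), left 3 to (3,1), up 2 to (1,1), right 1 to (1,2) — 11 moves in all.
Check: all 12 open cells covered.

(2,2) (2,3) (1,3) (1,4) (2,4) (3,4) (3,3) (3,2) (3,1) (2,1) (1,1) (1,2)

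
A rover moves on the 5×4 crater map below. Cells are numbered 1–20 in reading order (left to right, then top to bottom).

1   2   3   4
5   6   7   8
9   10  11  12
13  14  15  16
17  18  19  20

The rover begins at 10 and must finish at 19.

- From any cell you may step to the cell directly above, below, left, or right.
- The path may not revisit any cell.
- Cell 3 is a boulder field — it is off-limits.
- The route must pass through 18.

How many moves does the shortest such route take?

3

Any route passes through 18 somewhere between 10 and 19. Summing Manhattan distances along the two legs (10 → 18 → 19) gives a lower bound of 2 + 1 = 3 moves.
A route of 3 moves achieves this: 10 → 14 → 18 → 19.
Since 3 matches the lower bound, it is optimal.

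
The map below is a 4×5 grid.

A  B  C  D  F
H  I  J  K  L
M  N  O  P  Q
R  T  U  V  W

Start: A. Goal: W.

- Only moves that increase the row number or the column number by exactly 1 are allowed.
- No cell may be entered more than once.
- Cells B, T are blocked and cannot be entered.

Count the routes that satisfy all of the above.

12

A right/down-only route from A to W makes exactly 3 down-moves and 4 right-moves in some order.
With no other constraints that would be C(7,3) = 35 routes.
Subtract routes through each blocked cell (inclusion–exclusion for overlaps): − through B: 20 − through T: 4 + through B&T: 1 → 12.
That gives 12 routes.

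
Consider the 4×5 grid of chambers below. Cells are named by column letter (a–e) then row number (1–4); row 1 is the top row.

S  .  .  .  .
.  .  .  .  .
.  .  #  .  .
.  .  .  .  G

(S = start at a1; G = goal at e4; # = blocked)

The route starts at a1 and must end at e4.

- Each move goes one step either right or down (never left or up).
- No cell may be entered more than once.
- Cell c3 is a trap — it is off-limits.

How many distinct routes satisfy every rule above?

17

A right/down-only route from a1 to e4 makes exactly 3 down-moves and 4 right-moves in some order.
With no other constraints that would be C(7,3) = 35 routes.
Subtract routes through each blocked cell (inclusion–exclusion for overlaps): − through c3: 18 → 17.
That gives 17 routes.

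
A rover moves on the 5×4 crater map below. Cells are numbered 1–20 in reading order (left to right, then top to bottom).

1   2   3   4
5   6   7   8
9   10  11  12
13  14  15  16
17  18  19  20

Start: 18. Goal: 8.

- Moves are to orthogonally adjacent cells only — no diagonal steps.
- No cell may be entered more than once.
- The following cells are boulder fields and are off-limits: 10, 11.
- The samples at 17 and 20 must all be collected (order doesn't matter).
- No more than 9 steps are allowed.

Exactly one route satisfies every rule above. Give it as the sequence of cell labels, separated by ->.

18 -> 17 -> 13 -> 14 -> 15 -> 19 -> 20 -> 16 -> 12 -> 8

The budget equals the shortest possible length, so every move has to be on a shortest route through the required cells.
Route from 18: left 1 to 17, up 1 to 13, right 2 to 15, down 1 to 19, right 1 to 20, up 3 to 8 — 9 moves in all.
Check: all required cells visited; 9 ≤ 9 moves.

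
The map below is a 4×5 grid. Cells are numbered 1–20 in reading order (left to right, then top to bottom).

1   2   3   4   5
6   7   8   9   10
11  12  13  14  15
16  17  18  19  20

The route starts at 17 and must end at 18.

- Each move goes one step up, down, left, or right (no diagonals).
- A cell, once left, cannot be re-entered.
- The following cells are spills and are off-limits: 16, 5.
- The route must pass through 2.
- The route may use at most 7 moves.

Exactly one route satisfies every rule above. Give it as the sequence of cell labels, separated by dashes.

Any route must reach 2 and still end at 18 within 7 moves, so the order of the required stops is forced.
Route from 17: up 3 to 2, right 1 to 3, down 3 to 18 — 7 moves in all.
Check: all required cells visited; 7 ≤ 7 moves.

17 - 12 - 7 - 2 - 3 - 8 - 13 - 18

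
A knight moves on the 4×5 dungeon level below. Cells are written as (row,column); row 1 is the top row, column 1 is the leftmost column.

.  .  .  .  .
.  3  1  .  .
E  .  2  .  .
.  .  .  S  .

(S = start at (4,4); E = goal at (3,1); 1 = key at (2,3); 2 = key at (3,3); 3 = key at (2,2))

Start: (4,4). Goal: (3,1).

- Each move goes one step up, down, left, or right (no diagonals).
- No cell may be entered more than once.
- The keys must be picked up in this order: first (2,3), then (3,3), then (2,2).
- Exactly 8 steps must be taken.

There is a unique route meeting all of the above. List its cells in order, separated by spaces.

The waypoints must appear in the order (2,3), (3,3), (2,2), with no cell reused.
Route from (4,4): 2× up (reaching (2,4)), left to (2,3), down to (3,3), left to (3,2), up to (2,2), left to (2,1), down to (3,1) — 8 moves in all.
Check: order respected (1 at step 3, 2 at step 4, 3 at step 6); 8 moves as required.

(4,4) (3,4) (2,4) (2,3) (3,3) (3,2) (2,2) (2,1) (3,1)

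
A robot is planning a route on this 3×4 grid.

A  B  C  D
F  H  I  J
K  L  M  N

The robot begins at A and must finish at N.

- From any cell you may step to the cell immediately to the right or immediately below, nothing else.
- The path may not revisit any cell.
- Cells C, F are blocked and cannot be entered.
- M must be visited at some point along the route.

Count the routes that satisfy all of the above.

2

A right/down-only route from A to N makes exactly 2 down-moves and 3 right-moves in some order.
With no other constraints that would be C(5,2) = 10 routes.
Split at M and multiply the segment counts (each segment already excludes blocked cells): A→M: 2; M→N: 1; product = 2.
That gives 2 routes.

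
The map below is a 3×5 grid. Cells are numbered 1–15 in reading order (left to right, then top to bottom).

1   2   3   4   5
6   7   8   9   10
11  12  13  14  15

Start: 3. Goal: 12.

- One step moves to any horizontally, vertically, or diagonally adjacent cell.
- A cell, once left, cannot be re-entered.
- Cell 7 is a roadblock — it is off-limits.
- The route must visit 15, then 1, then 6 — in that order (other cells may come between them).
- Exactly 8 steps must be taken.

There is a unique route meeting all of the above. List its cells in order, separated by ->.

3 -> 9 -> 15 -> 14 -> 8 -> 2 -> 1 -> 6 -> 12

The waypoints must appear in the order 15, 1, 6, with no cell reused.
Route from 3: 2× down-right (reaching 15), left to 14, 2× up-left (reaching 2), left to 1, down to 6, down-right to 12 — 8 moves in all.
Check: order respected (15 at step 2, 1 at step 6, 6 at step 7); 8 moves as required.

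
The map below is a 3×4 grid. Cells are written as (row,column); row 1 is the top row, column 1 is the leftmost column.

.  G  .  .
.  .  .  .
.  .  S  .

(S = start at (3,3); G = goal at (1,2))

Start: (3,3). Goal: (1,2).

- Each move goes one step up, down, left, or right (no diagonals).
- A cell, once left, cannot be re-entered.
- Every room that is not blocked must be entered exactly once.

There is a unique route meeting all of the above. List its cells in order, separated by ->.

Need to visit all 12 open cells exactly once, starting at (3,3) and ending at (1,2).
Route from (3,3): right to (3,4), 2× up (reaching (1,4)), left to (1,3), down to (2,3), left to (2,2), down to (3,2), left to (3,1), 2× up (reaching (1,1)), right to (1,2) — 11 moves in all.
Check: all 12 open cells covered.

(3,3) -> (3,4) -> (2,4) -> (1,4) -> (1,3) -> (2,3) -> (2,2) -> (3,2) -> (3,1) -> (2,1) -> (1,1) -> (1,2)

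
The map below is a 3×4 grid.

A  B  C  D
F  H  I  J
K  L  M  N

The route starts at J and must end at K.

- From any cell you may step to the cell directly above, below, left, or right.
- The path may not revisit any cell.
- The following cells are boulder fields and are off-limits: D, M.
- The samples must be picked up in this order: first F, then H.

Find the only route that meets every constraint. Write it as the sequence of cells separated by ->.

J -> I -> C -> B -> A -> F -> H -> L -> K

The waypoints must appear in the order F, H, with no cell reused.
Route from J: left to I, up to C, 2× left (reaching A), down to F, right to H, down to L, left to K — 8 moves in all.
Check: order respected (F at step 5, H at step 6).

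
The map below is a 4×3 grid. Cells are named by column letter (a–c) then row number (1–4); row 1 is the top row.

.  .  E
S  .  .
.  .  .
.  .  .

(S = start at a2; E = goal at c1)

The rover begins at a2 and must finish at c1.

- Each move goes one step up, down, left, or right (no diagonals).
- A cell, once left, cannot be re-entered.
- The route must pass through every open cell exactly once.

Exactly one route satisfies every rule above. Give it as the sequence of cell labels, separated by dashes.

Need to visit all 12 open cells exactly once, starting at a2 and ending at c1.
Route from a2: up 1 to a1, right 1 to b1, down 2 to b3, left 1 to a3, down 1 to a4, right 2 to c4, up 3 to c1 — 11 moves in all.
Check: all 12 open cells covered.

a2 - a1 - b1 - b2 - b3 - a3 - a4 - b4 - c4 - c3 - c2 - c1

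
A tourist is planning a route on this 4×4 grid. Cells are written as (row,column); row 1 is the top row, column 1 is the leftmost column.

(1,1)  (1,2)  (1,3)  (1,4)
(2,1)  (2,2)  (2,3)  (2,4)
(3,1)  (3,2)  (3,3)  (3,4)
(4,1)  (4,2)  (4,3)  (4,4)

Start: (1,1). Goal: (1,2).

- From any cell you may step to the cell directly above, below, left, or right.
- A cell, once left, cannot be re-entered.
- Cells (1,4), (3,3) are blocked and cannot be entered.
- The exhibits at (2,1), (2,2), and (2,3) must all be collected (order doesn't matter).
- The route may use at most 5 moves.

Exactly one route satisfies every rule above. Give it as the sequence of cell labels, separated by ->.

The 5-move cap with required stops at (2,1), (2,2), (2,3) leaves no slack for detours.
Route from (1,1): down to (2,1), 2× right (reaching (2,3)), up to (1,3), left to (1,2) — 5 moves in all.
Check: all required cells visited; 5 ≤ 5 moves.

(1,1) -> (2,1) -> (2,2) -> (2,3) -> (1,3) -> (1,2)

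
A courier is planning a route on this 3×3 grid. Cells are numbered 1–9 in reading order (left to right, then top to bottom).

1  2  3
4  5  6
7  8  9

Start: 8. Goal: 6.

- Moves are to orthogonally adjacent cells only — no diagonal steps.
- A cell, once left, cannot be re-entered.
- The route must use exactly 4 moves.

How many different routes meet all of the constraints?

2

Need simple routes of exactly 4 moves from 8 to 6 (Manhattan distance 2, so 1 moves are spent on a detour and 1 undoing it).
Enumerating: 8 5 2 3 6 | 8 7 4 5 6.
That gives 2 routes.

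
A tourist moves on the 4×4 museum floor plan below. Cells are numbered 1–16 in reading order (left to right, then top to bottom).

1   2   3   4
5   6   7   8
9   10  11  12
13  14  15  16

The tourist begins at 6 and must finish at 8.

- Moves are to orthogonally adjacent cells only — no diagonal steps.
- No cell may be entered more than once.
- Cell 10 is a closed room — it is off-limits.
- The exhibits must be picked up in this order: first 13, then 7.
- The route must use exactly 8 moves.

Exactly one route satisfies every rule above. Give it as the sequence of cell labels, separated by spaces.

The waypoints must appear in the order 13, 7, with no cell reused.
Route from 6: left 1 to 5, down 2 to 13, right 2 to 15, up 2 to 7, right 1 to 8 — 8 moves in all.
Check: order respected (13 at step 3, 7 at step 7); 8 moves as required.

6 5 9 13 14 15 11 7 8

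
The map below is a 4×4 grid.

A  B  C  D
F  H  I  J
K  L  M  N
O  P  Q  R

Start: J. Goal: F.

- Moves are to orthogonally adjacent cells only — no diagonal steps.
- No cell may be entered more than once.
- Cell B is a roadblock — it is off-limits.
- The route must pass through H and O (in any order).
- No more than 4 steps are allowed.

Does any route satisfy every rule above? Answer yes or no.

Even ignoring the no-revisit rule, getting from J to F, taking the cheapest ordering J → H → O → F needs at least 2 + 3 + 2 = 7 moves (Manhattan distance per leg), which exceeds the 4-move limit.

no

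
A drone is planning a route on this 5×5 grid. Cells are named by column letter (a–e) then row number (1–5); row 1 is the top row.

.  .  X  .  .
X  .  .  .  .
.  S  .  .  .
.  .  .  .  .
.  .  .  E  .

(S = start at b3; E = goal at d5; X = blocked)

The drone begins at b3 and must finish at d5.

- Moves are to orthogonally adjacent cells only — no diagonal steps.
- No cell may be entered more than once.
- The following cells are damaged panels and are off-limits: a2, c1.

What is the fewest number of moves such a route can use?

The Manhattan distance from b3 to d5 is |3−5| + |2−4| = 4, so at least 4 moves are needed.
A route of 4 moves achieves this: b3 → b4 → b5 → c5 → d5.
Since 4 matches the lower bound, it is optimal.

4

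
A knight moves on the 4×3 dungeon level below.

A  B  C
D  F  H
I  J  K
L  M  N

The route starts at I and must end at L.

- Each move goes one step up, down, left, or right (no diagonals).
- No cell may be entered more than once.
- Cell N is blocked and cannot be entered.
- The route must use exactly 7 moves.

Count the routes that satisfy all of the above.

Need simple routes of exactly 7 moves from I to L (Manhattan distance 1, so 3 moves are spent on a detour and 3 undoing it).
Enumerating: I D A B F J M L | I D F H K J M L.
That gives 2 routes.

2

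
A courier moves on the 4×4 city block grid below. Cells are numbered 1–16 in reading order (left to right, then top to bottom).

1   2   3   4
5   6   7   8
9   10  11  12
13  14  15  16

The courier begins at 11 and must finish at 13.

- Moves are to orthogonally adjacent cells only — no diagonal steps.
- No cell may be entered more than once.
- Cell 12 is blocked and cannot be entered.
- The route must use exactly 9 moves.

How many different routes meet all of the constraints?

Need simple routes of exactly 9 moves from 11 to 13 (Manhattan distance 3, so 3 moves are spent on a detour and 3 undoing it).
Branch systematically from the start, pruning whenever the remaining move budget drops below the Manhattan distance to 13 or differs from it in parity. Grouping the completions by first move — via 7: 9; via 15: 1; via 10: 1 — and summing: 9 + 1 + 1 = 11.
That gives 11 routes.

11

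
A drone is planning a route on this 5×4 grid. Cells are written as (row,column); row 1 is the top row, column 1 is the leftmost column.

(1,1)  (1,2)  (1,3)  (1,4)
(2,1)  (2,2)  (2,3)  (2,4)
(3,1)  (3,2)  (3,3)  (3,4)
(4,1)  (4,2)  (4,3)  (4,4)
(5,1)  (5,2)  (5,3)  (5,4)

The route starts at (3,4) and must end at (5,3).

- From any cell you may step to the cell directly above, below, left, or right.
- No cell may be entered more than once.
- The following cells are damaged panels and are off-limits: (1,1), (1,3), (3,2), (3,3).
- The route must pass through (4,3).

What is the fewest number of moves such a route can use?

3

Any route passes through (4,3) somewhere between (3,4) and (5,3). Summing Manhattan distances along the two legs ((3,4) → (4,3) → (5,3)) gives a lower bound of 2 + 1 = 3 moves.
A route of 3 moves achieves this: (3,4) → (4,4) → (4,3) → (5,3).
Since 3 matches the lower bound, it is optimal.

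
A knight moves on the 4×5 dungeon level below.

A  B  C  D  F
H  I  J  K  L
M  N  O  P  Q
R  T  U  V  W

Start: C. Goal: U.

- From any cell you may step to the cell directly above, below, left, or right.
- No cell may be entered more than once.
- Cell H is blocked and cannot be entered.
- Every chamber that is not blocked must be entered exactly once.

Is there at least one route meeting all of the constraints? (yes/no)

no

Cell A has only one open neighbour but is neither the start nor the goal, so a Hamiltonian route would have to both enter and leave it through the same neighbour — impossible without revisiting.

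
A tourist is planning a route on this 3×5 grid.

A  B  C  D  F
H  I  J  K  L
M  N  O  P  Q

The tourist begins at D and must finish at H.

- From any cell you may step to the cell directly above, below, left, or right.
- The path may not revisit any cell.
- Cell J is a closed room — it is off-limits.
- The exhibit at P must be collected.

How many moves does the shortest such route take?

6

Any route passes through P somewhere between D and H. Summing Manhattan distances along the two legs (D → P → H) gives a lower bound of 2 + 4 = 6 moves.
A route of 6 moves achieves this: D → K → P → O → N → I → H.
Since 6 matches the lower bound, it is optimal.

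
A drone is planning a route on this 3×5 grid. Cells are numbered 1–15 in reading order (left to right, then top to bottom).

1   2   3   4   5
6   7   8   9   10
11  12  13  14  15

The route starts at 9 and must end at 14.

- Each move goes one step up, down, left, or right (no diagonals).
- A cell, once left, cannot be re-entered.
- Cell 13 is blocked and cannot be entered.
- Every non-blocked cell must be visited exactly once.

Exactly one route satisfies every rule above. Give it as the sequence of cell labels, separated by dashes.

9 - 8 - 7 - 12 - 11 - 6 - 1 - 2 - 3 - 4 - 5 - 10 - 15 - 14

Need to visit all 14 open cells exactly once, starting at 9 and ending at 14.
Cell 15 has only two open neighbours (10 and 14), so the path must pass straight through it: one of those is the cell it's entered from and the other is where it exits.
Route from 9: 2× left (reaching 7), down to 12, left to 11, 2× up (reaching 1), 4× right (reaching 5), 2× down (reaching 15), left to 14 — 13 moves in all.
Check: all 14 open cells covered.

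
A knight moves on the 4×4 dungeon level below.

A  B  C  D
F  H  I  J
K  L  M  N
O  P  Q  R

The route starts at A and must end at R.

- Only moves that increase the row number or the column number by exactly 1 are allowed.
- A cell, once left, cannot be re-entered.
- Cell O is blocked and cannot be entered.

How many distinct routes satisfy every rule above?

A right/down-only route from A to R makes exactly 3 down-moves and 3 right-moves in some order.
With no other constraints that would be C(6,3) = 20 routes.
Subtract routes through each blocked cell (inclusion–exclusion for overlaps): − through O: 1 → 19.
That gives 19 routes.

19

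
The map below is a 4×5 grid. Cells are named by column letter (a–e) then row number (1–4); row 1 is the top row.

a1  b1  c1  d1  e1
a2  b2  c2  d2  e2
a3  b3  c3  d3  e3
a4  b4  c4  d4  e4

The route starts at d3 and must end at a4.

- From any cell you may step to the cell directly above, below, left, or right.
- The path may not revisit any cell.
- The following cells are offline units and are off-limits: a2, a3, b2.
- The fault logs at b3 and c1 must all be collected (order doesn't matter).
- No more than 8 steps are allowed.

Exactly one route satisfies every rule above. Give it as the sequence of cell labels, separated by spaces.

Any route must reach b3 and c1 and still end at a4 within 8 moves, so the order of the required stops is forced.
Route from d3: 2× up (reaching d1), left to c1, 2× down (reaching c3), left to b3, down to b4, left to a4 — 8 moves in all.
Check: all required cells visited; 8 ≤ 8 moves.

d3 d2 d1 c1 c2 c3 b3 b4 a4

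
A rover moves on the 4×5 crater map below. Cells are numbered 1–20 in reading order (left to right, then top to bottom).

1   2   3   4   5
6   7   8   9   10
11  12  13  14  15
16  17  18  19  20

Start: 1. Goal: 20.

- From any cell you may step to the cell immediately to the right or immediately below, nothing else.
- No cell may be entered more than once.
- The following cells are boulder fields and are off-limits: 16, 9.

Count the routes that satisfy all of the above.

A right/down-only route from 1 to 20 makes exactly 3 down-moves and 4 right-moves in some order.
With no other constraints that would be C(7,3) = 35 routes.
Subtract routes through each blocked cell (inclusion–exclusion for overlaps): − through 9: 12 − through 16: 1 → 22.
That gives 22 routes.

22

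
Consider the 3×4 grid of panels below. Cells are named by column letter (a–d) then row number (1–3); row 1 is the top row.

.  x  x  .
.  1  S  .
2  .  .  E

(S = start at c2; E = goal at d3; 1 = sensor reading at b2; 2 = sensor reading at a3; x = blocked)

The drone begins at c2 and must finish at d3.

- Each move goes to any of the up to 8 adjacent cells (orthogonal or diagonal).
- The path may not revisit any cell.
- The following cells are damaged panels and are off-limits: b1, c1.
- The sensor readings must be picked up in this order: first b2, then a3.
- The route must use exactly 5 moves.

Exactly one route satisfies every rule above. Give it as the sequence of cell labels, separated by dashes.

The waypoints must appear in the order b2, a3, with no cell reused.
Route from c2: left to b2, down-left to a3, 3× right (reaching d3) — 5 moves in all.
Check: order respected (1 at step 1, 2 at step 2); 5 moves as required.

c2 - b2 - a3 - b3 - c3 - d3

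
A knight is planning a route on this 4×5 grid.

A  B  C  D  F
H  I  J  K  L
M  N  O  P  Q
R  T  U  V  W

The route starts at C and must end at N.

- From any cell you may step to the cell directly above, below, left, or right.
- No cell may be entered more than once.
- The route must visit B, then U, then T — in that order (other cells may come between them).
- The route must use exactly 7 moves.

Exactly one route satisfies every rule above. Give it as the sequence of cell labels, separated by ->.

C -> B -> I -> J -> O -> U -> T -> N

The waypoints must appear in the order B, U, T, with no cell reused.
Route from C: left 1 to B, down 1 to I, right 1 to J, down 2 to U, left 1 to T, up 1 to N — 7 moves in all.
Check: order respected (B at step 1, U at step 5, T at step 6); 7 moves as required.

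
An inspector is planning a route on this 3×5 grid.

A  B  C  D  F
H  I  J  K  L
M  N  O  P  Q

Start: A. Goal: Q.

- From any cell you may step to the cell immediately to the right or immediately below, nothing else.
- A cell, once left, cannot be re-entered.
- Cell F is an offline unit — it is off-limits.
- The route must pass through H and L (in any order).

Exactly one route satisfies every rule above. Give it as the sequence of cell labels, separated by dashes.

Moves only go right or down, so the column and row indices never decrease.
Route from A: down to H, 4× right (reaching L), down to Q — 6 moves in all.
Check: all required cells visited.

A - H - I - J - K - L - Q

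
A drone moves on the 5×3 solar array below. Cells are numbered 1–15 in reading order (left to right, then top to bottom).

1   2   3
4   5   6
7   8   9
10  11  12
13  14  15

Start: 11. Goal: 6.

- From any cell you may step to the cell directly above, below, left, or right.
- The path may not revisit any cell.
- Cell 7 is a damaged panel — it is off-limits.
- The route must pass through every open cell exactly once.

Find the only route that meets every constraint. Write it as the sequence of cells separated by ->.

11 -> 10 -> 13 -> 14 -> 15 -> 12 -> 9 -> 8 -> 5 -> 4 -> 1 -> 2 -> 3 -> 6

Need to visit all 14 open cells exactly once, starting at 11 and ending at 6.
Cell 13 has only two open neighbours (10 and 14), so the path must pass straight through it: one of those is the cell it's entered from and the other is where it exits.
Route from 11: left 1 to 10, down 1 to 13, right 2 to 15, up 2 to 9, left 1 to 8, up 1 to 5, left 1 to 4, up 1 to 1, right 2 to 3, down 1 to 6 — 13 moves in all.
Check: all 14 open cells covered.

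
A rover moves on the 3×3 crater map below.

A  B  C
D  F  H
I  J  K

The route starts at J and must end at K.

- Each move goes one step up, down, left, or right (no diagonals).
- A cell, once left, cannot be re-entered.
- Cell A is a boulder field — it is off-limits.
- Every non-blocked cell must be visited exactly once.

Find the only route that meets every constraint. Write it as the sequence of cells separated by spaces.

J I D F B C H K

Need to visit all 8 open cells exactly once, starting at J and ending at K.
Cell C has only two open neighbours (H and B), so the path must pass straight through it: one of those is the cell it's entered from and the other is where it exits.
Route from J: left to I, up to D, right to F, up to B, right to C, 2× down (reaching K) — 7 moves in all.
Check: all 8 open cells covered.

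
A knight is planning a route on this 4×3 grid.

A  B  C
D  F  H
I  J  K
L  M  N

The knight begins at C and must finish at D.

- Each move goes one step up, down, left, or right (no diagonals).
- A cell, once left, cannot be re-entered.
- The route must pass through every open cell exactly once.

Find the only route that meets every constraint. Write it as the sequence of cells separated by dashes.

Need to visit all 12 open cells exactly once, starting at C and ending at D.
Cell A has only two open neighbours (D and B), so the path must pass straight through it: one of those is the cell it's entered from and the other is where it exits.
Route from C: down 3 to N, left 2 to L, up 1 to I, right 1 to J, up 2 to B, left 1 to A, down 1 to D — 11 moves in all.
Check: all 12 open cells covered.

C - H - K - N - M - L - I - J - F - B - A - D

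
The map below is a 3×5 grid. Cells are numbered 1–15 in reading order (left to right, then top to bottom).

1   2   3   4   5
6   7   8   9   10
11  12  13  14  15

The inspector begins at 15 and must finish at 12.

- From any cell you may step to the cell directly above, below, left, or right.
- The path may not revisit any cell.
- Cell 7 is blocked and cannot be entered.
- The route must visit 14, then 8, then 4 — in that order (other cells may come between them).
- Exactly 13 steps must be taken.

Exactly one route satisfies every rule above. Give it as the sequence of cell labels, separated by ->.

The waypoints must appear in the order 14, 8, 4, with no cell reused.
Route from 15: left 2 to 13, up 1 to 8, right 2 to 10, up 1 to 5, left 4 to 1, down 2 to 11, right 1 to 12 — 13 moves in all.
Check: order respected (14 at step 1, 8 at step 3, 4 at step 7); 13 moves as required.

15 -> 14 -> 13 -> 8 -> 9 -> 10 -> 5 -> 4 -> 3 -> 2 -> 1 -> 6 -> 11 -> 12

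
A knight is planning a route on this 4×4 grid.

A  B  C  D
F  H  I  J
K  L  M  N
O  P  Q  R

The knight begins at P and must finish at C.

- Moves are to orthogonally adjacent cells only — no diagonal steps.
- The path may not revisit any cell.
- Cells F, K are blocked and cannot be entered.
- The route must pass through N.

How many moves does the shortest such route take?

6

Any route passes through N somewhere between P and C. Summing Manhattan distances along the two legs (P → N → C) gives a lower bound of 3 + 3 = 6 moves.
A route of 6 moves achieves this: P → L → M → N → J → D → C.
Since 6 matches the lower bound, it is optimal.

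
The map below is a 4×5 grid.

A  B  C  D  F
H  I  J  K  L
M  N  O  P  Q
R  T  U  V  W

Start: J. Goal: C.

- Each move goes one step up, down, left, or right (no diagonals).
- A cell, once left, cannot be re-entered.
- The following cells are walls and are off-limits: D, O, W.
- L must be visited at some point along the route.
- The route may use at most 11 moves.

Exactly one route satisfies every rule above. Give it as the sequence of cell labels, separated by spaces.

J K L Q P V U T N I B C

Any route must reach L and still end at C within 11 moves, so the order of the required stops is forced.
Route from J: right 2 to L, down 1 to Q, left 1 to P, down 1 to V, left 2 to T, up 3 to B, right 1 to C — 11 moves in all.
Check: all required cells visited; 11 ≤ 11 moves.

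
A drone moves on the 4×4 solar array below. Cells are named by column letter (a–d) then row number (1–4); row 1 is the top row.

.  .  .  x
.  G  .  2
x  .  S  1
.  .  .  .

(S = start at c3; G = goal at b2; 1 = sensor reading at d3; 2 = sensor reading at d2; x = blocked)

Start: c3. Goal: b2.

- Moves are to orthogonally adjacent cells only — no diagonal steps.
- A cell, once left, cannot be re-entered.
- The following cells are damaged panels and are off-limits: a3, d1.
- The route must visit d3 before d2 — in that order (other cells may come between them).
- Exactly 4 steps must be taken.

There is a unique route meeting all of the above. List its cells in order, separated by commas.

The waypoints must appear in the order d3, d2, with no cell reused.
Route from c3: right to d3, up to d2, 2× left (reaching b2) — 4 moves in all.
Check: order respected (1 at step 1, 2 at step 2); 4 moves as required.

c3, d3, d2, c2, b2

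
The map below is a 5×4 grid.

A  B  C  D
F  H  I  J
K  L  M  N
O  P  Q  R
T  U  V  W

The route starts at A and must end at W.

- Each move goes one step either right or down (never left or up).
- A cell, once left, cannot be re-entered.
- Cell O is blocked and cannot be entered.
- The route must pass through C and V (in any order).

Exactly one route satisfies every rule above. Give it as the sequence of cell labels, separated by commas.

Moves only go right or down, so the column and row indices never decrease.
Route from A: right 2 to C, down 4 to V, right 1 to W — 7 moves in all.
Check: all required cells visited.

A, B, C, I, M, Q, V, W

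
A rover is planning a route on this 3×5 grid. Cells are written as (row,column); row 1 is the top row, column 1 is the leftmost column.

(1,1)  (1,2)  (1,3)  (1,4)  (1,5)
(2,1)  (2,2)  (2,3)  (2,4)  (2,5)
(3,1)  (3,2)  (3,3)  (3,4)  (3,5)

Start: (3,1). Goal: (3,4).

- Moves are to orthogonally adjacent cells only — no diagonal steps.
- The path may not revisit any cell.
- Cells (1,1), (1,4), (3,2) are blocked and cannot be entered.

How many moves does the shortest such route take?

The Manhattan distance from (3,1) to (3,4) is |3−3| + |1−4| = 3, so at least 3 moves are needed.
That bound ignores the blocked cells. Measuring each leg by the fewest moves that actually steer around them ((3,1)→(3,4): 5) raises the lower bound to 5.
A route of 5 moves exists: (3,1) → (2,1) → (2,2) → (2,3) → (3,3) → (3,4).
Since 5 matches that lower bound, it is optimal.

5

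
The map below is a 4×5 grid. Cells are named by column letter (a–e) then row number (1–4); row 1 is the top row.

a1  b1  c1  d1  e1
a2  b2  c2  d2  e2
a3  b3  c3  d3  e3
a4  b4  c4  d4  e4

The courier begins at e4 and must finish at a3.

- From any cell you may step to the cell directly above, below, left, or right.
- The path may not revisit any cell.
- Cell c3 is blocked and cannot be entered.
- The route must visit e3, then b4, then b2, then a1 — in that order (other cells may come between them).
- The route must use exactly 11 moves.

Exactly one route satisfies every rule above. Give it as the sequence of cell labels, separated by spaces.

e4 e3 d3 d4 c4 b4 b3 b2 b1 a1 a2 a3

The waypoints must appear in the order e3, b4, b2, a1, with no cell reused.
Route from e4: up 1 to e3, left 1 to d3, down 1 to d4, left 2 to b4, up 3 to b1, left 1 to a1, down 2 to a3 — 11 moves in all.
Check: order respected (e3 at step 1, b4 at step 5, b2 at step 7, a1 at step 9); 11 moves as required.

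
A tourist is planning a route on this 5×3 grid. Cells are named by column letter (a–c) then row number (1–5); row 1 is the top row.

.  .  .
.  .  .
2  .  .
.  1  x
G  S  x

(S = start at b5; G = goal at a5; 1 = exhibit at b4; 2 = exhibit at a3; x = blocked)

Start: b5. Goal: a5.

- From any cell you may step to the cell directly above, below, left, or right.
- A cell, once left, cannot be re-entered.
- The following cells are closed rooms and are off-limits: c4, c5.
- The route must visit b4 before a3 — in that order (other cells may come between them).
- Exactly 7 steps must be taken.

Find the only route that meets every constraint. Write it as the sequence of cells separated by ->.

The waypoints must appear in the order b4, a3, with no cell reused.
Route from b5: 3× up (reaching b2), left to a2, 3× down (reaching a5) — 7 moves in all.
Check: order respected (1 at step 1, 2 at step 5); 7 moves as required.

b5 -> b4 -> b3 -> b2 -> a2 -> a3 -> a4 -> a5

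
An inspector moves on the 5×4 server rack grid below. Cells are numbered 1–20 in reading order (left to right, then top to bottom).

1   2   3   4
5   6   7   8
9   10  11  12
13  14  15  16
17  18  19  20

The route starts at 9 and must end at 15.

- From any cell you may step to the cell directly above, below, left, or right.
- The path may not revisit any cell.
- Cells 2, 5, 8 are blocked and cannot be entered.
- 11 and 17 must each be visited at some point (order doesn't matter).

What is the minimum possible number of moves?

7

Any route passes through 11 and 17 in some order between 9 and 15. Summing Manhattan distances along each leg and taking the cheapest ordering (9 → 17 → 11 → 15) gives a lower bound of 2 + 4 + 1 = 7 moves.
A route of 7 moves achieves this: 9 → 13 → 17 → 18 → 14 → 10 → 11 → 15.
Since 7 matches the lower bound, it is optimal.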